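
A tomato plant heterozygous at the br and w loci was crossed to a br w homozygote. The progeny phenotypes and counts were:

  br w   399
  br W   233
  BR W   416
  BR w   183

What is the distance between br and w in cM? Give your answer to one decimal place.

33.8 cM

The two most frequent classes, BR W (416) and br w (399), are the parental types, so the F1 was BR W / br w.
The recombinant classes are BR w and br W: 183 + 233 = 416.
Recombination frequency = 416/1231 = 0.3379 ≈ 33.8%, i.e. 33.8 cM.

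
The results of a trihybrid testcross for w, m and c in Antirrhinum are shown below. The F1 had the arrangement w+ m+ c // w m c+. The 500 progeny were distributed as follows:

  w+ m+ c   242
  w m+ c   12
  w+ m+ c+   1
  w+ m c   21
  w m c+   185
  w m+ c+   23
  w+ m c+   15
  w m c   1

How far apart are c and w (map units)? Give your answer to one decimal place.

5.8 map units

The two rarest classes, w+ m+ c+ and w m c, are the double crossovers. Comparing them with the parentals, only the c allele has switched, so c is the middle locus and the order is m – c – w.
Crossovers in the c–w interval produce the single-crossover classes w m+ c and w+ m c+ (12 + 15 = 27) plus the double crossovers (2).
RF(c–w) = (27 + 2) / 500 = 29/500 = 0.0580 → 5.8 map units.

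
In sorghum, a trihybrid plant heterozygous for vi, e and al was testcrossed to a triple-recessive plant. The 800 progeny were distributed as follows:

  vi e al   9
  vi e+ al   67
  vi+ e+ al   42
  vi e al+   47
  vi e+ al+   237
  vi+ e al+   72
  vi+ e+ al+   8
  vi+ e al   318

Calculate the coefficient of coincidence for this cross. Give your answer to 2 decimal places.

The two most frequent reciprocal classes, vi e+ al+ and vi+ e al, are the parental types, so the F1 was vi e+ al+ / vi+ e al.
The two rarest classes, vi+ e+ al+ and vi e al, are the double crossovers. Comparing them with the parentals, only the vi allele has switched, so vi is the middle locus and the order is al – vi – e.
al–vi: (139 + 17)/800 = 0.1950; vi–e: (89 + 17)/800 = 0.1325.
Expected DCO frequency = 0.1950 × 0.1325 ≈ 0.02584; observed = 17/800 ≈ 0.02125.
Coefficient of coincidence = 0.02125/0.02584 ≈ 0.82.

0.82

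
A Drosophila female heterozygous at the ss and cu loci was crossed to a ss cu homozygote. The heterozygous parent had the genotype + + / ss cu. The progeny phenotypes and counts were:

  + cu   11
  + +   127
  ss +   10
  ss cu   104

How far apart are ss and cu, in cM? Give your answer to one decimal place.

The recombinant classes are + cu and ss +: 11 + 10 = 21.
Recombination frequency = 21/252 = 0.0833 ≈ 8.3%, i.e. 8.3 cM.

8.3 cM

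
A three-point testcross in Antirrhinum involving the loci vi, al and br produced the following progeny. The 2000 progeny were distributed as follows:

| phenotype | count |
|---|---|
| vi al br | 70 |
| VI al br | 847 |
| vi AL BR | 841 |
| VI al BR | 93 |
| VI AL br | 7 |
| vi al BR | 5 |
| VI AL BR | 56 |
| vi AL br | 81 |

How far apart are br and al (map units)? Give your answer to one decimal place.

9.3 map units

The two most frequent reciprocal classes, vi AL BR and VI al br, are the parental types, so the F1 was vi AL BR / VI al br.
The two rarest classes, vi al BR and VI AL br, are the double crossovers. Comparing them with the parentals, only the al allele has switched, so al is the middle locus and the order is br – al – vi.
Crossovers in the br–al interval produce the single-crossover classes vi AL br and VI al BR (81 + 93 = 174) plus the double crossovers (12).
RF(br–al) = (174 + 12) / 2000 = 186/2000 = 0.0930 → 9.3 map units.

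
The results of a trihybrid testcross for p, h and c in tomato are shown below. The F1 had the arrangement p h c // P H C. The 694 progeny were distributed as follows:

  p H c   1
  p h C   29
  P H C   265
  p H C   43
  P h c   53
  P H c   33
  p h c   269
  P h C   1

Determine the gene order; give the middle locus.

The two rarest classes, p H c and P h C, are the double crossovers. Comparing them with the parentals, only the h allele has switched, so h is the middle locus and the order is c – h – p.

h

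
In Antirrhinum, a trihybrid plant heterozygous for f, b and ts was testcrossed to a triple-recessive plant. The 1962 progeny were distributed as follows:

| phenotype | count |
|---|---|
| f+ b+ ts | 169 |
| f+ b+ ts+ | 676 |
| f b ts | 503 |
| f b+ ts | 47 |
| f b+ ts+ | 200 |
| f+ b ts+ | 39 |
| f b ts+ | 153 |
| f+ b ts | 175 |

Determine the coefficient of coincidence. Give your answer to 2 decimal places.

The two most frequent reciprocal classes, f b ts and f+ b+ ts+, are the parental types, so the F1 was f b ts / f+ b+ ts+.
The two rarest classes, f b+ ts and f+ b ts+, are the double crossovers. Comparing them with the parentals, only the b allele has switched, so b is the middle locus and the order is ts – b – f.
ts–b: (322 + 86)/1962 = 0.2080; b–f: (375 + 86)/1962 = 0.2350.
Expected DCO frequency = 0.2080 × 0.2350 ≈ 0.04888; observed = 86/1962 ≈ 0.04383.
Coefficient of coincidence = 0.04383/0.04888 ≈ 0.90.

0.90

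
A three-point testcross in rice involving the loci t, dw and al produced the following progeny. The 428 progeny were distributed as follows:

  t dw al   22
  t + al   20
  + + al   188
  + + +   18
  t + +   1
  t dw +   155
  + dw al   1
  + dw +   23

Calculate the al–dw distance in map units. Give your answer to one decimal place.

9.8 map units

The two most frequent reciprocal classes, + + al and t dw +, are the parental types, so the F1 was + + al / t dw +.
The two rarest classes, + dw al and t + +, are the double crossovers. Comparing them with the parentals, only the dw allele has switched, so dw is the middle locus and the order is al – dw – t.
Crossovers in the al–dw interval produce the single-crossover classes + + + and t dw al (18 + 22 = 40) plus the double crossovers (2).
RF(al–dw) = (40 + 2) / 428 = 42/428 = 0.0981 → 9.8 map units.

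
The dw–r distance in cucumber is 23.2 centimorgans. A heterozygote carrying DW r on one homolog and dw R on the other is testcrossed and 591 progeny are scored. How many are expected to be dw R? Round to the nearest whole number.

A map distance of 23.2 centimorgans corresponds to a recombination frequency of 0.232.
The F1 is DW r / dw R, so dw R is a parental gamete class with expected frequency (1 − r)/2 = 0.768/2 = 0.3840.
Expected number = 0.3840 × 591 = 226.94 ≈ 227.

227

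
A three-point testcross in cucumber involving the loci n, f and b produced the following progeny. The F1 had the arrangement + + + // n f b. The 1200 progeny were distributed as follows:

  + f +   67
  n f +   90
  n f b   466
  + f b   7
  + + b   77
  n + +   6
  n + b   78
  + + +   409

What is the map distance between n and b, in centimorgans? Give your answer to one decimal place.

15.0 centimorgans

The two rarest classes, n + + and + f b, are the double crossovers. Comparing them with the parentals, only the n allele has switched, so n is the middle locus and the order is b – n – f.
Crossovers in the b–n interval produce the single-crossover classes + + b and n f + (77 + 90 = 167) plus the double crossovers (13).
RF(b–n) = (167 + 13) / 1200 = 180/1200 = 0.1500 → 15.0 centimorgans.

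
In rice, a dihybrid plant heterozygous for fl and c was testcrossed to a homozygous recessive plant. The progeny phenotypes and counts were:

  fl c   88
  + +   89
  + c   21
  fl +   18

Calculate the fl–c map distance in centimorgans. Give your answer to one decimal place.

The two most frequent classes, + + (89) and fl c (88), are the parental types, so the F1 was + + / fl c.
The recombinant classes are + c and fl +: 21 + 18 = 39.
Recombination frequency = 39/216 = 0.1806 ≈ 18.1%, i.e. 18.1 centimorgans.

18.1 centimorgans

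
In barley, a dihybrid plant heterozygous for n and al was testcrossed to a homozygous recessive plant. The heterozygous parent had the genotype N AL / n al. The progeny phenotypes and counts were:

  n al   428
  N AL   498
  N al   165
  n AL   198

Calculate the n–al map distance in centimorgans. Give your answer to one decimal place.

The recombinant classes are N al and n AL: 165 + 198 = 363.
Recombination frequency = 363/1289 = 0.2816 ≈ 28.2%, i.e. 28.2 centimorgans.

28.2 centimorgans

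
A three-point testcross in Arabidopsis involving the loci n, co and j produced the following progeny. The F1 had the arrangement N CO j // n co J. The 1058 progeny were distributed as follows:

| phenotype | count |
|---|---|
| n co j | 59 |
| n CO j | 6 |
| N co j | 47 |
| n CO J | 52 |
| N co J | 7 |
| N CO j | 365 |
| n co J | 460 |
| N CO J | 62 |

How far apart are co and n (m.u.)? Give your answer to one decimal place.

The two rarest classes, n CO j and N co J, are the double crossovers. Comparing them with the parentals, only the n allele has switched, so n is the middle locus and the order is co – n – j.
Crossovers in the co–n interval produce the single-crossover classes N co j and n CO J (47 + 52 = 99) plus the double crossovers (13).
RF(co–n) = (99 + 13) / 1058 = 112/1058 = 0.1059 → 10.6 m.u.

10.6 m.u.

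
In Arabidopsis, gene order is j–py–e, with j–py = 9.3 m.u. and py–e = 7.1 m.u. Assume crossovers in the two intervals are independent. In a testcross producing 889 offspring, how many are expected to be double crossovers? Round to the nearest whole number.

6

Map distances give recombination frequencies of 0.093 and 0.071 for the two intervals.
With no interference, expected double-crossover frequency = 0.093 × 0.071 = 0.00660.
Expected number = 0.00660 × 889 = 5.87 ≈ 6.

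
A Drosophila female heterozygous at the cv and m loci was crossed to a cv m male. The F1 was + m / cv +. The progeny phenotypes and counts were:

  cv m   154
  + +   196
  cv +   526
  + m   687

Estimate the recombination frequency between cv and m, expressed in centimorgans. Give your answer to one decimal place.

22.4 centimorgans

The recombinant classes are + + and cv m: 196 + 154 = 350.
Recombination frequency = 350/1563 = 0.2239 ≈ 22.4%, i.e. 22.4 centimorgans.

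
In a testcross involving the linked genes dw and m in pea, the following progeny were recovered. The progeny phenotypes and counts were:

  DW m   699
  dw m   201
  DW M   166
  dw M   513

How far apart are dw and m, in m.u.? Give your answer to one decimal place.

The two most frequent classes, DW m (699) and dw M (513), are the parental types, so the F1 was DW m / dw M.
The recombinant classes are DW M and dw m: 166 + 201 = 367.
Recombination frequency = 367/1579 = 0.2324 ≈ 23.2%, i.e. 23.2 m.u.

23.2 m.u.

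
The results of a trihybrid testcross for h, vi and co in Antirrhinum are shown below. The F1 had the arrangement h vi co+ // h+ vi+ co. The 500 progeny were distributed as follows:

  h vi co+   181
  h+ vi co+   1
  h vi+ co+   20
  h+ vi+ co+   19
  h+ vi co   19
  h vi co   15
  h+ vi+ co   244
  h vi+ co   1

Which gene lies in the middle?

h

The two rarest classes, h+ vi co+ and h vi+ co, are the double crossovers. Comparing them with the parentals, only the h allele has switched, so h is the middle locus and the order is vi – h – co.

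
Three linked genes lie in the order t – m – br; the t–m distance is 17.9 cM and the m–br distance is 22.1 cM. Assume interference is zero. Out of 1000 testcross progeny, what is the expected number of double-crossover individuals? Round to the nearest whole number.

40

Map distances give recombination frequencies of 0.179 and 0.221 for the two intervals.
With no interference, expected double-crossover frequency = 0.179 × 0.221 = 0.03956.
Expected number = 0.03956 × 1000 = 39.56 ≈ 40.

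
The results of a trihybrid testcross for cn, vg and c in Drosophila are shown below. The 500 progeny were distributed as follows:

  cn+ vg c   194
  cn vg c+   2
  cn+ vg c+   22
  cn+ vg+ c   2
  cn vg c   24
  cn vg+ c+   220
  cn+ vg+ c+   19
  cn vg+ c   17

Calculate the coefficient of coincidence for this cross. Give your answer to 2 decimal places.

0.99

The two most frequent reciprocal classes, cn vg+ c+ and cn+ vg c, are the parental types, so the F1 was cn vg+ c+ / cn+ vg c.
The two rarest classes, cn vg c+ and cn+ vg+ c, are the double crossovers. Comparing them with the parentals, only the vg allele has switched, so vg is the middle locus and the order is cn – vg – c.
cn–vg: (43 + 4)/500 = 0.0940; vg–c: (39 + 4)/500 = 0.0860.
Expected DCO frequency = 0.0940 × 0.0860 ≈ 0.00808; observed = 4/500 ≈ 0.00800.
Coefficient of coincidence = 0.00800/0.00808 ≈ 0.99.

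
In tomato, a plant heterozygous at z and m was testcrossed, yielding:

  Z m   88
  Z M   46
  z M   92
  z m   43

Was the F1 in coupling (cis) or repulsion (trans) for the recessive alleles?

The two most frequent classes are Z m (88) and z M (92); these are the parental (non-recombinant) types.
So the F1 carried Z m on one chromosome and z M on the other — the recessive alleles are on opposite chromosomes (trans / repulsion).

trans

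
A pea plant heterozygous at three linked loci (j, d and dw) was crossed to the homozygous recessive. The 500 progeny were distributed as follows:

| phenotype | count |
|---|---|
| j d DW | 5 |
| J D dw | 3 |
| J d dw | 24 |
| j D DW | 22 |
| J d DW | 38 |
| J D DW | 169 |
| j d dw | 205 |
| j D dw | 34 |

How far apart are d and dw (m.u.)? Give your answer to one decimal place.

The two most frequent reciprocal classes, J D DW and j d dw, are the parental types, so the F1 was J D DW / j d dw.
The two rarest classes, J D dw and j d DW, are the double crossovers. Comparing them with the parentals, only the dw allele has switched, so dw is the middle locus and the order is d – dw – j.
Crossovers in the d–dw interval produce the single-crossover classes J d DW and j D dw (38 + 34 = 72) plus the double crossovers (8).
RF(d–dw) = (72 + 8) / 500 = 80/500 = 0.1600 → 16.0 m.u.

16.0 m.u.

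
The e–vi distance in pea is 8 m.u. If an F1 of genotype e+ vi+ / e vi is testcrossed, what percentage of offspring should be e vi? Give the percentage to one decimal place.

A map distance of 8 m.u. corresponds to a recombination frequency of 0.080.
The F1 is e+ vi+ / e vi, so e vi is a parental gamete class with expected frequency (1 − r)/2 = 0.920/2 = 0.4600.
That is 0.4600 = 46.0% of the progeny.

46.0%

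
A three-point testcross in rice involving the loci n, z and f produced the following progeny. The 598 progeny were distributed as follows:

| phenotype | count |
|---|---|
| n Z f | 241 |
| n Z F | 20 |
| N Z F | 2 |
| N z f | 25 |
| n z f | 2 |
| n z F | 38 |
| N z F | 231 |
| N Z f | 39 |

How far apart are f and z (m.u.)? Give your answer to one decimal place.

8.2 m.u.

The two most frequent reciprocal classes, N z F and n Z f, are the parental types, so the F1 was N z F / n Z f.
The two rarest classes, N Z F and n z f, are the double crossovers. Comparing them with the parentals, only the z allele has switched, so z is the middle locus and the order is n – z – f.
Crossovers in the z–f interval produce the single-crossover classes N z f and n Z F (25 + 20 = 45) plus the double crossovers (4).
RF(z–f) = (45 + 4) / 598 = 49/598 = 0.0819 → 8.2 m.u.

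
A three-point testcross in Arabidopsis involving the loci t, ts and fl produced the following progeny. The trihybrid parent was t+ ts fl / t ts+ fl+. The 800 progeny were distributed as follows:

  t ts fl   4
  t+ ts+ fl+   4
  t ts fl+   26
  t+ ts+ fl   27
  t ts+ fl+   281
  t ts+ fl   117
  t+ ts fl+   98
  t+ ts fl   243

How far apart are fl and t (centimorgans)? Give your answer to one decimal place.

27.9 centimorgans

The two rarest classes, t ts fl and t+ ts+ fl+, are the double crossovers. Comparing them with the parentals, only the t allele has switched, so t is the middle locus and the order is fl – t – ts.
Crossovers in the fl–t interval produce the single-crossover classes t+ ts fl+ and t ts+ fl (98 + 117 = 215) plus the double crossovers (8).
RF(fl–t) = (215 + 8) / 800 = 223/800 = 0.2787 → 27.9 centimorgans.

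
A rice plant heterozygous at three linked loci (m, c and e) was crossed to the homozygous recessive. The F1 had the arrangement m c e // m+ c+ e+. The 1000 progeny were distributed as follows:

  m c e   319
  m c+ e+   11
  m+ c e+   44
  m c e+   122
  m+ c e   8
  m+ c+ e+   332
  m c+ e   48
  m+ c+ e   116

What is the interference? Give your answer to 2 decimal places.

0.33

The two rarest classes, m+ c e and m c+ e+, are the double crossovers. Comparing them with the parentals, only the m allele has switched, so m is the middle locus and the order is c – m – e.
c–m: (92 + 19)/1000 = 0.1110; m–e: (238 + 19)/1000 = 0.2570.
Expected DCO frequency = 0.1110 × 0.2570 ≈ 0.02853; observed = 19/1000 ≈ 0.01900.
Coefficient of coincidence = 0.01900/0.02853 ≈ 0.67; interference = 1 − 0.67 = 0.33.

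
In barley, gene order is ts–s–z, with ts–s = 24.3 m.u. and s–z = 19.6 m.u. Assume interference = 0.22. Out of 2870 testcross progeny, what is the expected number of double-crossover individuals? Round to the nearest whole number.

107

Map distances give recombination frequencies of 0.243 and 0.196 for the two intervals.
With interference 0.22 (so coincidence = 0.78), expected double-crossover frequency = 0.243 × 0.196 × 0.78 = 0.03715.
Expected number = 0.03715 × 2870 = 106.62 ≈ 107.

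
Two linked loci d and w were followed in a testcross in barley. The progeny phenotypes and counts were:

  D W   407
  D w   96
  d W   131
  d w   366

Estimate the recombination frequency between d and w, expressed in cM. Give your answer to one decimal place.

22.7 cM

The two most frequent classes, D W (407) and d w (366), are the parental types, so the F1 was D W / d w.
The recombinant classes are D w and d W: 96 + 131 = 227.
Recombination frequency = 227/1000 = 0.2270 ≈ 22.7%, i.e. 22.7 cM.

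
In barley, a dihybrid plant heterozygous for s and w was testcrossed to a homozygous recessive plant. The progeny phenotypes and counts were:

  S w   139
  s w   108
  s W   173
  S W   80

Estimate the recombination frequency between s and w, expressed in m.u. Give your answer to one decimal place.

37.6 m.u.

The two most frequent classes, S w (139) and s W (173), are the parental types, so the F1 was S w / s W.
The recombinant classes are S W and s w: 80 + 108 = 188.
Recombination frequency = 188/500 = 0.3760 ≈ 37.6%, i.e. 37.6 m.u.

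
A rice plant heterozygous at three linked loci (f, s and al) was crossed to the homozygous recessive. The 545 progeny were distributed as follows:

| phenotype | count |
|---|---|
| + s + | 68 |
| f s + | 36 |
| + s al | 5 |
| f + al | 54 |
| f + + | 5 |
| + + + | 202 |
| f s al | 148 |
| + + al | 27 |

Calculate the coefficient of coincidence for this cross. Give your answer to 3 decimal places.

0.566

The two most frequent reciprocal classes, f s al and + + +, are the parental types, so the F1 was f s al / + + +.
The two rarest classes, + s al and f + +, are the double crossovers. Comparing them with the parentals, only the f allele has switched, so f is the middle locus and the order is al – f – s.
al–f: (63 + 10)/545 = 0.1339; f–s: (122 + 10)/545 = 0.2422.
Expected DCO frequency = 0.1339 × 0.2422 ≈ 0.03243; observed = 10/545 ≈ 0.01835.
Coefficient of coincidence = 0.01835/0.03243 ≈ 0.566.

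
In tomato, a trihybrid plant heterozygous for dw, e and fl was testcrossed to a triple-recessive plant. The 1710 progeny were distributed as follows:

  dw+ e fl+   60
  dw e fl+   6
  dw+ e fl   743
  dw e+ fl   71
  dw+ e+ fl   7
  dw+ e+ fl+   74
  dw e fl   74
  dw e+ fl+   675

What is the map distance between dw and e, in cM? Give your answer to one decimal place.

The two most frequent reciprocal classes, dw e+ fl+ and dw+ e fl, are the parental types, so the F1 was dw e+ fl+ / dw+ e fl.
The two rarest classes, dw e fl+ and dw+ e+ fl, are the double crossovers. Comparing them with the parentals, only the e allele has switched, so e is the middle locus and the order is dw – e – fl.
Crossovers in the dw–e interval produce the single-crossover classes dw+ e+ fl+ and dw e fl (74 + 74 = 148) plus the double crossovers (13).
RF(dw–e) = (148 + 13) / 1710 = 161/1710 = 0.0942 → 9.4 cM.

9.4 cM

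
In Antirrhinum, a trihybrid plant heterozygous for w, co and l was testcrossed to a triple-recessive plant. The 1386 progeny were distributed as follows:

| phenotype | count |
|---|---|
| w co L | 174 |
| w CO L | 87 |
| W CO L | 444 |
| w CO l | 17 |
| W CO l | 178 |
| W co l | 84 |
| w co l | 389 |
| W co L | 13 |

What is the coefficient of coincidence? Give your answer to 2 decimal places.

0.54

The two most frequent reciprocal classes, W CO L and w co l, are the parental types, so the F1 was W CO L / w co l.
The two rarest classes, W co L and w CO l, are the double crossovers. Comparing them with the parentals, only the co allele has switched, so co is the middle locus and the order is l – co – w.
l–co: (352 + 30)/1386 = 0.2756; co–w: (171 + 30)/1386 = 0.1450.
Expected DCO frequency = 0.2756 × 0.1450 ≈ 0.03996; observed = 30/1386 ≈ 0.02165.
Coefficient of coincidence = 0.02165/0.03996 ≈ 0.54.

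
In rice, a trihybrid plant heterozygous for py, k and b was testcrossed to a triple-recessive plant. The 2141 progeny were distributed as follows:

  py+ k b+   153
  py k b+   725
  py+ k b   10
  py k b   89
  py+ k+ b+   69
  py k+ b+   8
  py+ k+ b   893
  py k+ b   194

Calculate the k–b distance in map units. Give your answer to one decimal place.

8.2 map units

The two most frequent reciprocal classes, py k b+ and py+ k+ b, are the parental types, so the F1 was py k b+ / py+ k+ b.
The two rarest classes, py k+ b+ and py+ k b, are the double crossovers. Comparing them with the parentals, only the k allele has switched, so k is the middle locus and the order is b – k – py.
Crossovers in the b–k interval produce the single-crossover classes py k b and py+ k+ b+ (89 + 69 = 158) plus the double crossovers (18).
RF(b–k) = (158 + 18) / 2141 = 176/2141 = 0.0822 → 8.2 map units.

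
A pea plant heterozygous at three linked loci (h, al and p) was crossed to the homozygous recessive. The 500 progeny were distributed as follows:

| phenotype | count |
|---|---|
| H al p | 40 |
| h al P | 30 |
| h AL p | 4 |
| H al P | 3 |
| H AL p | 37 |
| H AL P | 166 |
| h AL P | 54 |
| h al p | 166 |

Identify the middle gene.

The two most frequent reciprocal classes, H AL P and h al p, are the parental types, so the F1 was H AL P / h al p.
The two rarest classes, H al P and h AL p, are the double crossovers. Comparing them with the parentals, only the al allele has switched, so al is the middle locus and the order is h – al – p.

al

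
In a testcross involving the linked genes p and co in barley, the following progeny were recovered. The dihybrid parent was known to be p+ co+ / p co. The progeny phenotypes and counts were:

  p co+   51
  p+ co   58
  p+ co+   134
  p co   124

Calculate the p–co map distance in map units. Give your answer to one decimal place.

29.7 map units

The recombinant classes are p+ co and p co+: 58 + 51 = 109.
Recombination frequency = 109/367 = 0.2970 ≈ 29.7%, i.e. 29.7 map units.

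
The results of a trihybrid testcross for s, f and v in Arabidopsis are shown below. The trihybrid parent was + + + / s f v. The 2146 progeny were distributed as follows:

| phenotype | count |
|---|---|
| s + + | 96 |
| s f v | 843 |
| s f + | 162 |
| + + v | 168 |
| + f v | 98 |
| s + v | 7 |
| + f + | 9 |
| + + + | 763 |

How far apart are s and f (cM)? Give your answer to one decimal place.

The two rarest classes, + f + and s + v, are the double crossovers. Comparing them with the parentals, only the f allele has switched, so f is the middle locus and the order is s – f – v.
Crossovers in the s–f interval produce the single-crossover classes s + + and + f v (96 + 98 = 194) plus the double crossovers (16).
RF(s–f) = (194 + 16) / 2146 = 210/2146 = 0.0979 → 9.8 cM.

9.8 cM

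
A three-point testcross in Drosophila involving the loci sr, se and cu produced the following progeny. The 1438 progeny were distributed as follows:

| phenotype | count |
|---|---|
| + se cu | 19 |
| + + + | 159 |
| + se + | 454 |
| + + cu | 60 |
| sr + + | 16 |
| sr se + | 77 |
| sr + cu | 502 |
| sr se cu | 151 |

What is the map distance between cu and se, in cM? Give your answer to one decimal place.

The two most frequent reciprocal classes, sr + cu and + se +, are the parental types, so the F1 was sr + cu / + se +.
The two rarest classes, sr + + and + se cu, are the double crossovers. Comparing them with the parentals, only the cu allele has switched, so cu is the middle locus and the order is se – cu – sr.
Crossovers in the se–cu interval produce the single-crossover classes sr se cu and + + + (151 + 159 = 310) plus the double crossovers (35).
RF(se–cu) = (310 + 35) / 1438 = 345/1438 = 0.2399 → 24.0 cM.

24.0 cM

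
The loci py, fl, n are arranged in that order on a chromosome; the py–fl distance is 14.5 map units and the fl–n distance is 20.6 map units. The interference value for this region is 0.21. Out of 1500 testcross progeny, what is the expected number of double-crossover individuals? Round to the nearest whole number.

Map distances give recombination frequencies of 0.145 and 0.206 for the two intervals.
With interference 0.21 (so coincidence = 0.79), expected double-crossover frequency = 0.145 × 0.206 × 0.79 = 0.02360.
Expected number = 0.02360 × 1500 = 35.40 ≈ 35.

35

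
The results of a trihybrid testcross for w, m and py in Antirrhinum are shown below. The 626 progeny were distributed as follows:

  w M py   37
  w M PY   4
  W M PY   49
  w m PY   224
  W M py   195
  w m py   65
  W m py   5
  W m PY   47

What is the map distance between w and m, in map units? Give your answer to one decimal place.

The two most frequent reciprocal classes, w m PY and W M py, are the parental types, so the F1 was w m PY / W M py.
The two rarest classes, w M PY and W m py, are the double crossovers. Comparing them with the parentals, only the m allele has switched, so m is the middle locus and the order is w – m – py.
Crossovers in the w–m interval produce the single-crossover classes W m PY and w M py (47 + 37 = 84) plus the double crossovers (9).
RF(w–m) = (84 + 9) / 626 = 93/626 = 0.1486 → 14.9 map units.

14.9 map units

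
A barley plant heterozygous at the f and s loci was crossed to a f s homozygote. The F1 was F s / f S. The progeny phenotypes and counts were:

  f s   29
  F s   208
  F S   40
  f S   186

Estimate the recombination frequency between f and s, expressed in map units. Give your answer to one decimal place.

The recombinant classes are F S and f s: 40 + 29 = 69.
Recombination frequency = 69/463 = 0.1490 ≈ 14.9%, i.e. 14.9 map units.

14.9 map units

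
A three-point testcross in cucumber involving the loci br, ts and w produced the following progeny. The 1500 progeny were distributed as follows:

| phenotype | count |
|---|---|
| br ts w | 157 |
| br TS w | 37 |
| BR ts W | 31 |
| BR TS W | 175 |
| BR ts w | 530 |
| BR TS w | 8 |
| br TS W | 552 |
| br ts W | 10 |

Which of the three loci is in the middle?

The two most frequent reciprocal classes, BR ts w and br TS W, are the parental types, so the F1 was BR ts w / br TS W.
The two rarest classes, BR TS w and br ts W, are the double crossovers. Comparing them with the parentals, only the ts allele has switched, so ts is the middle locus and the order is br – ts – w.

ts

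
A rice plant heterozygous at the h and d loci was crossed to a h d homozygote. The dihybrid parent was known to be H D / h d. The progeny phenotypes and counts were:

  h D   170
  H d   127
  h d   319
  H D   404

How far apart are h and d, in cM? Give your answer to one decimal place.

29.1 cM

The recombinant classes are H d and h D: 127 + 170 = 297.
Recombination frequency = 297/1020 = 0.2912 ≈ 29.1%, i.e. 29.1 cM.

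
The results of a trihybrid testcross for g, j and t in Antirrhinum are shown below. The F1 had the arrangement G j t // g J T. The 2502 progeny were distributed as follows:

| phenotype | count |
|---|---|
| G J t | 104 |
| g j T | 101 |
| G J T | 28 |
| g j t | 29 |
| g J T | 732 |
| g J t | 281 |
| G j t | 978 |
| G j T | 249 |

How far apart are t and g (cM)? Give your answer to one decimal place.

23.5 cM

The two rarest classes, g j t and G J T, are the double crossovers. Comparing them with the parentals, only the g allele has switched, so g is the middle locus and the order is t – g – j.
Crossovers in the t–g interval produce the single-crossover classes G j T and g J t (249 + 281 = 530) plus the double crossovers (57).
RF(t–g) = (530 + 57) / 2502 = 587/2502 = 0.2346 → 23.5 cM.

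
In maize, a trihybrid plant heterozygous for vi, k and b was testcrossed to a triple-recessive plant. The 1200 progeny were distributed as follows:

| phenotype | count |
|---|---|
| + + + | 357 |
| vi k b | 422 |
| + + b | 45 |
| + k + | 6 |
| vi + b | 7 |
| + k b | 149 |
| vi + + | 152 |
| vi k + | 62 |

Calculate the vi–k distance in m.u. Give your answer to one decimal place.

The two most frequent reciprocal classes, vi k b and + + +, are the parental types, so the F1 was vi k b / + + +.
The two rarest classes, vi + b and + k +, are the double crossovers. Comparing them with the parentals, only the k allele has switched, so k is the middle locus and the order is vi – k – b.
Crossovers in the vi–k interval produce the single-crossover classes + k b and vi + + (149 + 152 = 301) plus the double crossovers (13).
RF(vi–k) = (301 + 13) / 1200 = 314/1200 = 0.2617 → 26.2 m.u.

26.2 m.u.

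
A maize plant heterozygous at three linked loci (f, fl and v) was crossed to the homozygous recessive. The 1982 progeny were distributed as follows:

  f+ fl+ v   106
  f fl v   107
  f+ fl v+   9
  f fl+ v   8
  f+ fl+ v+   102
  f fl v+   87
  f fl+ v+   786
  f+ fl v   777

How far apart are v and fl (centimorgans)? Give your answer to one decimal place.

The two most frequent reciprocal classes, f+ fl v and f fl+ v+, are the parental types, so the F1 was f+ fl v / f fl+ v+.
The two rarest classes, f+ fl v+ and f fl+ v, are the double crossovers. Comparing them with the parentals, only the v allele has switched, so v is the middle locus and the order is f – v – fl.
Crossovers in the v–fl interval produce the single-crossover classes f+ fl+ v and f fl v+ (106 + 87 = 193) plus the double crossovers (17).
RF(v–fl) = (193 + 17) / 1982 = 210/1982 = 0.1060 → 10.6 centimorgans.

10.6 centimorgans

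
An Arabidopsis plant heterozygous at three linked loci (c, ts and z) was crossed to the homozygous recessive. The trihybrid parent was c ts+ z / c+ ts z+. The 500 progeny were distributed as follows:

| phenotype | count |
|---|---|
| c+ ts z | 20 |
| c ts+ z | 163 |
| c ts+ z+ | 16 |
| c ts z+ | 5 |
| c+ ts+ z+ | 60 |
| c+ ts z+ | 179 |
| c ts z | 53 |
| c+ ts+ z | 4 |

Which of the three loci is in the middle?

c

The two rarest classes, c+ ts+ z and c ts z+, are the double crossovers. Comparing them with the parentals, only the c allele has switched, so c is the middle locus and the order is z – c – ts.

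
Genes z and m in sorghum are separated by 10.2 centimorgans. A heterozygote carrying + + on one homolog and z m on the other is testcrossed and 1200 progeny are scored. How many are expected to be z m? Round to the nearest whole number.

539

A map distance of 10.2 centimorgans corresponds to a recombination frequency of 0.102.
The F1 is + + / z m, so z m is a parental gamete class with expected frequency (1 − r)/2 = 0.898/2 = 0.4490.
Expected number = 0.4490 × 1200 = 538.80 ≈ 539.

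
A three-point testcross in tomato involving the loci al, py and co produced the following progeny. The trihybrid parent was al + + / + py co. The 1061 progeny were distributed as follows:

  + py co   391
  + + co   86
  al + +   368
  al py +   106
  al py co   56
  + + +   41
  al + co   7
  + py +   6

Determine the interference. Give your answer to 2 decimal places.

0.39

The two rarest classes, al + co and + py +, are the double crossovers. Comparing them with the parentals, only the co allele has switched, so co is the middle locus and the order is al – co – py.
al–co: (97 + 13)/1061 = 0.1037; co–py: (192 + 13)/1061 = 0.1932.
Expected DCO frequency = 0.1037 × 0.1932 ≈ 0.02003; observed = 13/1061 ≈ 0.01225.
Coefficient of coincidence = 0.01225/0.02003 ≈ 0.61; interference = 1 − 0.61 = 0.39.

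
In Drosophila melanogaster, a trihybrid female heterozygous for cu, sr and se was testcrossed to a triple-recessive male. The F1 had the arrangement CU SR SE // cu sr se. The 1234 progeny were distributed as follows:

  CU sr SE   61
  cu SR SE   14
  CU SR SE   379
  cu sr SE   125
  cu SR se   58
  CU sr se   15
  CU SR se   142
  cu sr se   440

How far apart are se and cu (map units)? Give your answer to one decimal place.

The two rarest classes, cu SR SE and CU sr se, are the double crossovers. Comparing them with the parentals, only the cu allele has switched, so cu is the middle locus and the order is sr – cu – se.
Crossovers in the cu–se interval produce the single-crossover classes CU SR se and cu sr SE (142 + 125 = 267) plus the double crossovers (29).
RF(cu–se) = (267 + 29) / 1234 = 296/1234 = 0.2399 → 24.0 map units.

24.0 map units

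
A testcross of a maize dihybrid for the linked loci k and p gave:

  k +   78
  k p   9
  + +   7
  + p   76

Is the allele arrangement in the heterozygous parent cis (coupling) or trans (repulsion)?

The two most frequent classes are + p (76) and k + (78); these are the parental (non-recombinant) types.
So the F1 carried + p on one chromosome and k + on the other — the recessive alleles are on opposite chromosomes (trans / repulsion).

trans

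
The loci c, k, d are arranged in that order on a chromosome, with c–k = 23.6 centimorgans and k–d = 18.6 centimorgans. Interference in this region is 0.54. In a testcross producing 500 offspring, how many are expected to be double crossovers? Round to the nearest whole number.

Map distances give recombination frequencies of 0.236 and 0.186 for the two intervals.
With interference 0.54 (so coincidence = 0.46), expected double-crossover frequency = 0.236 × 0.186 × 0.46 = 0.02019.
Expected number = 0.02019 × 500 = 10.10 ≈ 10.

10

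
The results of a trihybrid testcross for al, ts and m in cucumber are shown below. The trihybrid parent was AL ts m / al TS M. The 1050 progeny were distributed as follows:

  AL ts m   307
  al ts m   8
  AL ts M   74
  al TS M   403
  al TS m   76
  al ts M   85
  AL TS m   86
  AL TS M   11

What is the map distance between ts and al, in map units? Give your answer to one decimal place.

The two rarest classes, al ts m and AL TS M, are the double crossovers. Comparing them with the parentals, only the al allele has switched, so al is the middle locus and the order is ts – al – m.
Crossovers in the ts–al interval produce the single-crossover classes AL TS m and al ts M (86 + 85 = 171) plus the double crossovers (19).
RF(ts–al) = (171 + 19) / 1050 = 190/1050 = 0.1810 → 18.1 map units.

18.1 map units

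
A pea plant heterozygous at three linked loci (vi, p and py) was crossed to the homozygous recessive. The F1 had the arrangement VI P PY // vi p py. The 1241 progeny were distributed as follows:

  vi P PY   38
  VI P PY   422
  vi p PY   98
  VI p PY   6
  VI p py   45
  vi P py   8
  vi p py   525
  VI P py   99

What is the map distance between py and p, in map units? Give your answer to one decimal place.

The two rarest classes, VI p PY and vi P py, are the double crossovers. Comparing them with the parentals, only the p allele has switched, so p is the middle locus and the order is vi – p – py.
Crossovers in the p–py interval produce the single-crossover classes VI P py and vi p PY (99 + 98 = 197) plus the double crossovers (14).
RF(p–py) = (197 + 14) / 1241 = 211/1241 = 0.1700 → 17.0 map units.

17.0 map units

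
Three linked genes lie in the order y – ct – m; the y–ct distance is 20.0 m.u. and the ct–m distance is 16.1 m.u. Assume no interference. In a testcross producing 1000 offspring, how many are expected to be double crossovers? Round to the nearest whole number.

Map distances give recombination frequencies of 0.200 and 0.161 for the two intervals.
With no interference, expected double-crossover frequency = 0.200 × 0.161 = 0.03220.
Expected number = 0.03220 × 1000 = 32.20 ≈ 32.

32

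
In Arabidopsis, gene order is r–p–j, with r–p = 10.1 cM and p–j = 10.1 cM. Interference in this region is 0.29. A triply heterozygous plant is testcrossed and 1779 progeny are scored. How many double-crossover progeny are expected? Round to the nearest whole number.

Map distances give recombination frequencies of 0.101 and 0.101 for the two intervals.
With interference 0.29 (so coincidence = 0.71), expected double-crossover frequency = 0.101 × 0.101 × 0.71 = 0.00724.
Expected number = 0.00724 × 1779 = 12.88 ≈ 13.

13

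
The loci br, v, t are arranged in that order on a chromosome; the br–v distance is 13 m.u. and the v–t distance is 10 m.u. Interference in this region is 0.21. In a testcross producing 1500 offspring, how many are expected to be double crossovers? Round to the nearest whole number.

15

Map distances give recombination frequencies of 0.130 and 0.100 for the two intervals.
With interference 0.21 (so coincidence = 0.79), expected double-crossover frequency = 0.130 × 0.100 × 0.79 = 0.01027.
Expected number = 0.01027 × 1500 = 15.41 ≈ 15.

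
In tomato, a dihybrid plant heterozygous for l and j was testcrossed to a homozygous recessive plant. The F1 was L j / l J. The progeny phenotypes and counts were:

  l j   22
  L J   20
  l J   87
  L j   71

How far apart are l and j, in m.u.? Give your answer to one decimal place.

The recombinant classes are L J and l j: 20 + 22 = 42.
Recombination frequency = 42/200 = 0.2100 ≈ 21.0%, i.e. 21.0 m.u.

21.0 m.u.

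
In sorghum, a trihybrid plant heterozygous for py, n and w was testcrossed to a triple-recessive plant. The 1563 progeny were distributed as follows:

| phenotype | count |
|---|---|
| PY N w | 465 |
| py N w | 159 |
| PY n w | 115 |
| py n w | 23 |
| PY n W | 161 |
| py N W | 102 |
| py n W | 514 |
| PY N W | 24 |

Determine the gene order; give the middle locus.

w

The two most frequent reciprocal classes, PY N w and py n W, are the parental types, so the F1 was PY N w / py n W.
The two rarest classes, PY N W and py n w, are the double crossovers. Comparing them with the parentals, only the w allele has switched, so w is the middle locus and the order is n – w – py.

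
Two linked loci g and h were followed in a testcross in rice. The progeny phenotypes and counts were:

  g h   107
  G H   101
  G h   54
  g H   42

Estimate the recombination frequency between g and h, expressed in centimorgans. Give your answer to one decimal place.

31.6 centimorgans

The two most frequent classes, G H (101) and g h (107), are the parental types, so the F1 was G H / g h.
The recombinant classes are G h and g H: 54 + 42 = 96.
Recombination frequency = 96/304 = 0.3158 ≈ 31.6%, i.e. 31.6 centimorgans.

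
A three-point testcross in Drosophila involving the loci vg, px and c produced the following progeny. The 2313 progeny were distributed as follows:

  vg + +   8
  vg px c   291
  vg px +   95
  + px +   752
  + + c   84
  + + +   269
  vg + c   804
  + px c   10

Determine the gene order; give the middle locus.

c

The two most frequent reciprocal classes, vg + c and + px +, are the parental types, so the F1 was vg + c / + px +.
The two rarest classes, vg + + and + px c, are the double crossovers. Comparing them with the parentals, only the c allele has switched, so c is the middle locus and the order is px – c – vg.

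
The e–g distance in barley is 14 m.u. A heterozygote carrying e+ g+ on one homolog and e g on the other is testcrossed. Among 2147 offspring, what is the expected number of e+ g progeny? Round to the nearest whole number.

150

A map distance of 14 m.u. corresponds to a recombination frequency of 0.140.
The F1 is e+ g+ / e g, so e+ g is a recombinant gamete class with expected frequency r/2 = 0.140/2 = 0.0700.
Expected number = 0.0700 × 2147 = 150.29 ≈ 150.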